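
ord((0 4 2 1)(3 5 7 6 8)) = 20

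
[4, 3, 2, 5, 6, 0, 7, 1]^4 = [1, 4, 2, 6, 3, 7, 5, 0]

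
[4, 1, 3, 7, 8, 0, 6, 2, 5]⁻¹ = [5, 1, 7, 2, 0, 8, 6, 3, 4]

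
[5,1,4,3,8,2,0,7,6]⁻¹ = [6,1,5,3,2,0,8,7,4]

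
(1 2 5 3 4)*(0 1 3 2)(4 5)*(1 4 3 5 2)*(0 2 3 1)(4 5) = (0 5)(1 2)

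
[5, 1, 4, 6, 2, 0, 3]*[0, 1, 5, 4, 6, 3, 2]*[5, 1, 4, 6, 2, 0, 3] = [6, 1, 3, 4, 0, 5, 2]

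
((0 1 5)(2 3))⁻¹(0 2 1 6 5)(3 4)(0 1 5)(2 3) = (0 1 3 5 6)(2 4)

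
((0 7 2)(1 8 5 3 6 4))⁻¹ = (0 2 7)(1 4 6 3 5 8)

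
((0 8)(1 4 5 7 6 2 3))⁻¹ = (0 8)(1 3 2 6 7 5 4)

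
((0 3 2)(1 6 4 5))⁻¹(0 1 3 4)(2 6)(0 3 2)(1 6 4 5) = (0 4)(2 5 3 6)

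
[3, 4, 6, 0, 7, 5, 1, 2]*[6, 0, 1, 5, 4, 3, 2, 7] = [5, 4, 2, 6, 7, 3, 0, 1]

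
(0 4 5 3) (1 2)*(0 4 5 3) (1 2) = (0 5) (3 4) 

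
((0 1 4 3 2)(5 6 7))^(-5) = (5 6 7)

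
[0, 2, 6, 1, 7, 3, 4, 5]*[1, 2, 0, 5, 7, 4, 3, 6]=[1, 0, 3, 2, 6, 5, 7, 4]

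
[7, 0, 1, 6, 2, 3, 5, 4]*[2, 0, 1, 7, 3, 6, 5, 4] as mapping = [0→4, 1→2, 2→0, 3→5, 4→1, 5→7, 6→6, 7→3] 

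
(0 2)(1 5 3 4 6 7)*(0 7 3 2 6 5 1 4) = (0 6 3)(2 7 4 5)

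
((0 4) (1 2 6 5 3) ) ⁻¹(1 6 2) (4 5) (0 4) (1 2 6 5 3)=(0 3) (2 5 6) 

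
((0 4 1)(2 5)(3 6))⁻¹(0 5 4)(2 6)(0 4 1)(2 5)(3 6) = (1 4 2)(3 5)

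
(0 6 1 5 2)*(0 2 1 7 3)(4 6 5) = (0 5 1 4 6 7 3)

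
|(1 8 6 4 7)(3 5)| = 10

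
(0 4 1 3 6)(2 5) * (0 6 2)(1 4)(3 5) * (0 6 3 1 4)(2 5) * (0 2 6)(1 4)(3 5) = (0 1 6 5)(2 4)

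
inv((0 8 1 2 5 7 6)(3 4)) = (0 6 7 5 2 1 8)(3 4)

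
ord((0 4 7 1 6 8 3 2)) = 8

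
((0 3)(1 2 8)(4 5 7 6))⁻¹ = (0 3)(1 8 2)(4 6 7 5)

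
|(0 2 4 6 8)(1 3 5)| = 15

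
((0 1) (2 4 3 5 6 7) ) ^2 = (2 3 6) (4 5 7) 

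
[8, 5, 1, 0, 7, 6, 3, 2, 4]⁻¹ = [3, 2, 7, 6, 8, 1, 5, 4, 0]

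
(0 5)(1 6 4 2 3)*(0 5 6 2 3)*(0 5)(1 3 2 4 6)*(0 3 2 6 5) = (0 1 4 6 5 3 2)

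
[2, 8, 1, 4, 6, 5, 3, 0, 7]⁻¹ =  [7, 2, 0, 6, 3, 5, 4, 8, 1]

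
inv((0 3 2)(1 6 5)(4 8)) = (0 2 3)(1 5 6)(4 8)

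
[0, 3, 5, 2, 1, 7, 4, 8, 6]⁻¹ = [0, 4, 3, 1, 6, 2, 8, 5, 7]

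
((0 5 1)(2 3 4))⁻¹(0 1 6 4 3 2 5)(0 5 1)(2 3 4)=(0 6 2 4 3 1 5)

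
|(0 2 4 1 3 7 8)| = 7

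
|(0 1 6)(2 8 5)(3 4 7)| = 3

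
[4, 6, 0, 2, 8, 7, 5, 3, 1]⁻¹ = [2, 8, 3, 7, 0, 6, 1, 5, 4]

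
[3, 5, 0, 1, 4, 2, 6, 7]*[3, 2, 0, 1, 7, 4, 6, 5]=[1, 4, 3, 2, 7, 0, 6, 5]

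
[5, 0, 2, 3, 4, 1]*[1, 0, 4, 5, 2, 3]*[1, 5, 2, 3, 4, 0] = [3, 5, 4, 0, 2, 1]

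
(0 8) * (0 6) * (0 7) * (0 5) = (0 8 6 7 5)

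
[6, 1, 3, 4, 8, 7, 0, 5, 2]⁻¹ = [6, 1, 8, 2, 3, 7, 0, 5, 4]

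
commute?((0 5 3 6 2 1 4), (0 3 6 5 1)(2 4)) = no:(0 5 3 6 2 1 4) * (0 3 6 5 1)(2 4) = (0 1 2)(3 5 6 4), (0 3 6 5 1)(2 4) * (0 5 3 6 2 1 4) = (0 6 3 2)(1 5 4)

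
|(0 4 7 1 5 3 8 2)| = 8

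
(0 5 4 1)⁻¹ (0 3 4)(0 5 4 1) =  (1 5 3)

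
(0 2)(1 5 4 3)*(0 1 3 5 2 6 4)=(0 6 4 5)(1 2)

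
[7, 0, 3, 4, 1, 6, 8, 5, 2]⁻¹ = [1, 4, 8, 2, 3, 7, 5, 0, 6]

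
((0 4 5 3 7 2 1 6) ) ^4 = (0 7) (1 5) (2 4) (3 6) 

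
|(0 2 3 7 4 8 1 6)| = 8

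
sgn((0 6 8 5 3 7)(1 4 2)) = -1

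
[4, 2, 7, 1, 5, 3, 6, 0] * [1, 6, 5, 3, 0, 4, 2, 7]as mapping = [0→0, 1→5, 2→7, 3→6, 4→4, 5→3, 6→2, 7→1]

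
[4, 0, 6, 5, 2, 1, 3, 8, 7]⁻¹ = [1, 5, 4, 6, 0, 3, 2, 8, 7]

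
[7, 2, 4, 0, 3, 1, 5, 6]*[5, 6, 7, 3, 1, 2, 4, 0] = [0, 7, 1, 5, 3, 6, 2, 4] 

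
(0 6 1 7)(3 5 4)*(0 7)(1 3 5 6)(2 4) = (0 1)(2 4 5)(3 6)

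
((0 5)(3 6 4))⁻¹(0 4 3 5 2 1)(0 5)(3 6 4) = (0 2 1 5 3 6)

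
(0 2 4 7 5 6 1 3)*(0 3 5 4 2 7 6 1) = (0 7 4 6)(1 5)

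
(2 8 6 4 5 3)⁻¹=(2 3 5 4 6 8)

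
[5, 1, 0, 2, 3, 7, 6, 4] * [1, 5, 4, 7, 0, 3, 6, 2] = [3, 5, 1, 4, 7, 2, 6, 0]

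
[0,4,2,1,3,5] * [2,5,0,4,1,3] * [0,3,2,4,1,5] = [2,3,0,5,1,4]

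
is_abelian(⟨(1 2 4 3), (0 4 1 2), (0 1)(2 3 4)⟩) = no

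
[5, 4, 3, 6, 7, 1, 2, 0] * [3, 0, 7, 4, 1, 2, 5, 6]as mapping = [0→2, 1→1, 2→4, 3→5, 4→6, 5→0, 6→7, 7→3]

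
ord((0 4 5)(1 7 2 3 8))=15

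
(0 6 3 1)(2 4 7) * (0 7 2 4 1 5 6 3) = (0 3 5 6)(1 7 4 2)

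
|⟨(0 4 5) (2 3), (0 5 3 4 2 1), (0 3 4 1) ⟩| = 720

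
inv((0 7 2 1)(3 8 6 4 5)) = (0 1 2 7)(3 5 4 6 8)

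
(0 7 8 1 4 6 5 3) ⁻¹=(0 3 5 6 4 1 8 7) 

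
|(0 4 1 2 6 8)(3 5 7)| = 6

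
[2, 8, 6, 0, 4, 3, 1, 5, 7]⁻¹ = [3, 6, 0, 5, 4, 7, 2, 8, 1]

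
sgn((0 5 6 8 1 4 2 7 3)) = 1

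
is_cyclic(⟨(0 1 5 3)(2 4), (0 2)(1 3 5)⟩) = no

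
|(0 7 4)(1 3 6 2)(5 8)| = 12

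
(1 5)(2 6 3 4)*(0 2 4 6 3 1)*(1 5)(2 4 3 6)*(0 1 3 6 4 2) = (0 2 4 6 5 1 3)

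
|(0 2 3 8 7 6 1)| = 7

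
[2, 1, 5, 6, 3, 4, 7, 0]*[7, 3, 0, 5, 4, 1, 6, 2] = [0, 3, 1, 6, 5, 4, 2, 7]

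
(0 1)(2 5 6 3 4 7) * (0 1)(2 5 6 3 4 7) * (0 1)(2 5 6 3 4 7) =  (0 1)(2 3)(4 5)(6 7)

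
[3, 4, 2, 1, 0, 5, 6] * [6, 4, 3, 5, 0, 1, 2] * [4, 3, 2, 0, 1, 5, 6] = [5, 4, 0, 1, 6, 3, 2]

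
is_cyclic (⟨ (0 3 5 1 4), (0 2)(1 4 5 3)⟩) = no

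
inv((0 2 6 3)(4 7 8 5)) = (0 3 6 2)(4 5 8 7)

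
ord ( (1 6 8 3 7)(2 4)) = 10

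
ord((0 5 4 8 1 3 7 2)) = 8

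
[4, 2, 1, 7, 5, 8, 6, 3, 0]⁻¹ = [8, 2, 1, 7, 0, 4, 6, 3, 5]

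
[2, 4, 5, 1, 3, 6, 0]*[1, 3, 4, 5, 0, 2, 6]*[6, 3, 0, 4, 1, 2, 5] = [1, 6, 0, 4, 2, 5, 3]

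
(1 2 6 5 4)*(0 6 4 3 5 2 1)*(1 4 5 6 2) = (0 2 5 3 6 1 4)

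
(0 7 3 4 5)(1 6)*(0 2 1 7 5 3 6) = (0 5 2 1)(3 4)(6 7)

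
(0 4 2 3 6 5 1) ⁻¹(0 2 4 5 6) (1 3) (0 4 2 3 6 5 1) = (0 6) (1 5 4 3 2) 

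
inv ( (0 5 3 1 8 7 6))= (0 6 7 8 1 3 5)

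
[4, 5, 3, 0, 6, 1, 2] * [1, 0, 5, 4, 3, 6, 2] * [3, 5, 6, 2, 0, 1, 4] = [2, 4, 0, 5, 6, 3, 1]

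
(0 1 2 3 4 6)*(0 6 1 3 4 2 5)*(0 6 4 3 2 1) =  (0 2 3 1 5 6 4)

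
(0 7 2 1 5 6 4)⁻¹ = (0 4 6 5 1 2 7)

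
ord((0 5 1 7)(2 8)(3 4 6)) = 12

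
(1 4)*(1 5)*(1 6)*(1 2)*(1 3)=(1 4 5 6 2 3)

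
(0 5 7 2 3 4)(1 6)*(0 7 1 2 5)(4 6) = (1 4 7 5)(2 3 6)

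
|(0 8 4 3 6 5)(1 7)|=6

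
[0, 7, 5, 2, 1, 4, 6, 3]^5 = [0, 4, 3, 7, 5, 2, 6, 1]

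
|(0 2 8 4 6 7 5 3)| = 8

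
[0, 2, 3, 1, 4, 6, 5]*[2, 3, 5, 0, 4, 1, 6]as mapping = [0→2, 1→5, 2→0, 3→3, 4→4, 5→6, 6→1]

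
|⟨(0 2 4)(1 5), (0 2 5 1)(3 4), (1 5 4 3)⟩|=720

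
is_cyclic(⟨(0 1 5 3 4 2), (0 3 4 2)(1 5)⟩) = no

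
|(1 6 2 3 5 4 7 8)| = 8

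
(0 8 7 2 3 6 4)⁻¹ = (0 4 6 3 2 7 8)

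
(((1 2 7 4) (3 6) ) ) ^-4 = () 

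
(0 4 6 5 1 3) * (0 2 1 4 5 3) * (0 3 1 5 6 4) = (0 6 1 3 2 5)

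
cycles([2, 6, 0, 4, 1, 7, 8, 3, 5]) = (0 2)(1 6 8 5 7 3 4)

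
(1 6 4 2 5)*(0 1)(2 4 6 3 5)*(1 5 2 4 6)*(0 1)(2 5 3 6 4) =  (0 3 5 1 6)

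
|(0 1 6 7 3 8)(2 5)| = 6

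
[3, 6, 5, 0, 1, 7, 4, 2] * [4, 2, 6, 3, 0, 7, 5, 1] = [3, 5, 7, 4, 2, 1, 0, 6]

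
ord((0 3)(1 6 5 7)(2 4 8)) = 12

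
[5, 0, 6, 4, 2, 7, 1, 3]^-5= [3, 7, 0, 6, 1, 4, 5, 2]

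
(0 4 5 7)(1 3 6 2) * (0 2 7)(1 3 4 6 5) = (0 6 7 2 3 5)(1 4)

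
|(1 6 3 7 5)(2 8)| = 10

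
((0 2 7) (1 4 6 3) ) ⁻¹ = (0 7 2) (1 3 6 4) 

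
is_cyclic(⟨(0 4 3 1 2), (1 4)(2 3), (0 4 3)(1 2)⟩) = no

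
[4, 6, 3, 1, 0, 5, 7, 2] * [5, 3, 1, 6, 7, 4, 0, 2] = [7, 0, 6, 3, 5, 4, 2, 1]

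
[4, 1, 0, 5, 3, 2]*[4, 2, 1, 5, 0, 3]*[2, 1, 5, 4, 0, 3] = [2, 5, 0, 4, 3, 1]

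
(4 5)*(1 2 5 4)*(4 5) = (1 2 4 5)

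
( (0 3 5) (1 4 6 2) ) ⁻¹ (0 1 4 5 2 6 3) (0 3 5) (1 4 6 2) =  (0 1 2 5 3 4 6) 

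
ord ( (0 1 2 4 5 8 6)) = 7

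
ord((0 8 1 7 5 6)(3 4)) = 6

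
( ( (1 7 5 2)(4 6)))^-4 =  ()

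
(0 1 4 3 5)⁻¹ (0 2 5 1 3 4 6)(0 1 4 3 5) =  (0 4 5 3 6 1 2)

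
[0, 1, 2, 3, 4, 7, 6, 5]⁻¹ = [0, 1, 2, 3, 4, 7, 6, 5]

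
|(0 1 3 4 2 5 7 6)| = 8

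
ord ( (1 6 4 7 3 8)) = 6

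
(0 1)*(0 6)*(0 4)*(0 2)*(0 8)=(0 1 6 4 2 8)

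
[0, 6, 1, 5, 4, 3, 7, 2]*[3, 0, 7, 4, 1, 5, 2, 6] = [3, 2, 0, 5, 1, 4, 6, 7]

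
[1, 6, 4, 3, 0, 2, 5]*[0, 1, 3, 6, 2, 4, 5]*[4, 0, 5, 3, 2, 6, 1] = [0, 6, 5, 1, 4, 3, 2]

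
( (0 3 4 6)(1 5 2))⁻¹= (0 6 4 3)(1 2 5)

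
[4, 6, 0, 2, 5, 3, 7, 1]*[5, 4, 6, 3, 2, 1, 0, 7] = [2, 0, 5, 6, 1, 3, 7, 4]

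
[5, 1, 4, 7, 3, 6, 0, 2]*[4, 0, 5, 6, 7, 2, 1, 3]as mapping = [0→2, 1→0, 2→7, 3→3, 4→6, 5→1, 6→4, 7→5]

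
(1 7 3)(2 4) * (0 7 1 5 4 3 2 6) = (0 7 2 3 5 4 6)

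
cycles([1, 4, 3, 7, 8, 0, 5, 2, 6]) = (0 1 4 8 6 5)(2 3 7)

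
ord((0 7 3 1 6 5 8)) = 7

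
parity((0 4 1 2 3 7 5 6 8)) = even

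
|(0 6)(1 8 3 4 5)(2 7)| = 10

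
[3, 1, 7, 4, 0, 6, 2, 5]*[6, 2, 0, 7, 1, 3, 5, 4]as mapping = [0→7, 1→2, 2→4, 3→1, 4→6, 5→5, 6→0, 7→3]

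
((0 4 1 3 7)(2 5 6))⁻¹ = (0 7 3 1 4)(2 6 5)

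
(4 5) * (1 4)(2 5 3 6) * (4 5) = (1 5)(2 4 3 6)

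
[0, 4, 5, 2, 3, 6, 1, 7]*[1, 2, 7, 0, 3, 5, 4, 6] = [1, 3, 5, 7, 0, 4, 2, 6]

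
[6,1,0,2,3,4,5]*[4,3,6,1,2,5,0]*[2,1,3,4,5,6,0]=[2,4,5,0,1,3,6]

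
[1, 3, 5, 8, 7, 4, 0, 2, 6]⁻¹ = [6, 0, 7, 1, 5, 2, 8, 4, 3]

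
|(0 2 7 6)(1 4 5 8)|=4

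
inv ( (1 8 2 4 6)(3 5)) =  (1 6 4 2 8)(3 5)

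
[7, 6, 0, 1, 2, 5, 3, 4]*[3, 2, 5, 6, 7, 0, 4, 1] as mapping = [0→1, 1→4, 2→3, 3→2, 4→5, 5→0, 6→6, 7→7] 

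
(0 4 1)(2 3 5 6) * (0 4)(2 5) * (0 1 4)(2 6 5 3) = (0 1)(3 6)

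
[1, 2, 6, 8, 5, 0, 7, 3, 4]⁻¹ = [5, 0, 1, 7, 8, 4, 2, 6, 3]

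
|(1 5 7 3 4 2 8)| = 7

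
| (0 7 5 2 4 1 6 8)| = 8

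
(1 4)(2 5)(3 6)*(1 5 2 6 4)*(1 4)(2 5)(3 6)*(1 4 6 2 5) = (1 6 2)(3 4 5)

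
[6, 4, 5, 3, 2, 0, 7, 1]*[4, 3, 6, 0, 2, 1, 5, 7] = [5, 2, 1, 0, 6, 4, 7, 3]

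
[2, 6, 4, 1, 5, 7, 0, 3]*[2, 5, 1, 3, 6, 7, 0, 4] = [1, 0, 6, 5, 7, 4, 2, 3]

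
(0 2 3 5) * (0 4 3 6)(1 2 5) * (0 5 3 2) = (0 3 1)(2 6 5 4)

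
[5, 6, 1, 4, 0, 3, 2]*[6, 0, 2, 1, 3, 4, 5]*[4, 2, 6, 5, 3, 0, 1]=[3, 0, 4, 5, 1, 2, 6]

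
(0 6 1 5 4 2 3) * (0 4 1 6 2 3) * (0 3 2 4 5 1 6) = (0 4 2 3 5 6)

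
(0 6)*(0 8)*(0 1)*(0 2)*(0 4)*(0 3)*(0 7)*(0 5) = (0 6 8 1 2 4 3 7 5)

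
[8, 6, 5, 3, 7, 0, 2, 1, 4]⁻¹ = [5, 7, 6, 3, 8, 2, 1, 4, 0]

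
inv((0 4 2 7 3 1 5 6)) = (0 6 5 1 3 7 2 4)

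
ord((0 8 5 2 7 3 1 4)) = 8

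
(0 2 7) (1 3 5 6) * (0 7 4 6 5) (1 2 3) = (0 3) (2 4 6) 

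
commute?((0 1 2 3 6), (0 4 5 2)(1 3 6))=no:(0 1 2 3 6) * (0 4 5 2)(1 3 6)=(0 3 1)(2 6 4 5), (0 4 5 2)(1 3 6) * (0 1 2 3 6)=(0 4 5 3)(1 6 2)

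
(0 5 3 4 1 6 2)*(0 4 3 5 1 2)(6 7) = (0 1 7 6)(2 4)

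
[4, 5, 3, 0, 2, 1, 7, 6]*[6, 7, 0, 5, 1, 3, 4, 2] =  [1, 3, 5, 6, 0, 7, 2, 4]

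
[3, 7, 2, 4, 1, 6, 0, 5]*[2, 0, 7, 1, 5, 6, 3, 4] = [1, 4, 7, 5, 0, 3, 2, 6]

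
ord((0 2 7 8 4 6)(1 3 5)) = 6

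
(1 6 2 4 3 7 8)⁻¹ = (1 8 7 3 4 2 6)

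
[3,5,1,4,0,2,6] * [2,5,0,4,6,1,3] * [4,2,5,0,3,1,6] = [3,2,1,6,5,4,0]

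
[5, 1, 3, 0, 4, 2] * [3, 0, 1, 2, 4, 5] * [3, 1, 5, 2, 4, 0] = [0, 3, 5, 2, 4, 1]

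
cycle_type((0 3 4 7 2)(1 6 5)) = 3.5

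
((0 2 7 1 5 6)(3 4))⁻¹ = (0 6 5 1 7 2)(3 4)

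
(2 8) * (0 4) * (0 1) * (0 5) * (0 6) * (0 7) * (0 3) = (0 4 1 5 6 7 3) (2 8) 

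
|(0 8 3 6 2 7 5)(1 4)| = 14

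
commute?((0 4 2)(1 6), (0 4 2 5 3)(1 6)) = no:(0 4 2)(1 6) * (0 4 2 5 3)(1 6) = (0 2 4 5 3), (0 4 2 5 3)(1 6) * (0 4 2)(1 6) = (0 2 5 3 4)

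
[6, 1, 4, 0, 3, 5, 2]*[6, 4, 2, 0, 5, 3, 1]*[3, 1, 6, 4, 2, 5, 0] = [1, 2, 5, 0, 3, 4, 6]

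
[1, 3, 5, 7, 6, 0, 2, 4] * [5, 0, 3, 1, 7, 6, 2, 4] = [0, 1, 6, 4, 2, 5, 3, 7]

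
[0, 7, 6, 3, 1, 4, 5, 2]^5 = [0, 4, 7, 3, 5, 6, 2, 1]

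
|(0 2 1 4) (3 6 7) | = 12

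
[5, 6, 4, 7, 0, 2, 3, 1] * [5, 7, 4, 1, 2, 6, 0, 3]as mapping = [0→6, 1→0, 2→2, 3→3, 4→5, 5→4, 6→1, 7→7]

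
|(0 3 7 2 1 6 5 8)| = 8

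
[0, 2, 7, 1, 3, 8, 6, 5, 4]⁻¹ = [0, 3, 1, 4, 8, 7, 6, 2, 5]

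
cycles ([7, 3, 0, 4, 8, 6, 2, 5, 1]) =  (0 7 5 6 2)(1 3 4 8)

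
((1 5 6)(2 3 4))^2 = (1 6 5)(2 4 3)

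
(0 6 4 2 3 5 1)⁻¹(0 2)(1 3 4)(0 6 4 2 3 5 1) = (0 5 2)(3 6)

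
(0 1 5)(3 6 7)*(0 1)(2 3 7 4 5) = (1 2 3 6 4 5)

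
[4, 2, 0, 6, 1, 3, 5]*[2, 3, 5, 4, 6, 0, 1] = [6, 5, 2, 1, 3, 4, 0]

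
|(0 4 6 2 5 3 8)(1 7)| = 14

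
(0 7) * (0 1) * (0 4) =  (0 7 1 4)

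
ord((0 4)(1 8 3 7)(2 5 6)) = 12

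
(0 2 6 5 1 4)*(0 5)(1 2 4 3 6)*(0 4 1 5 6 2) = (0 1 3 2 5)(4 6)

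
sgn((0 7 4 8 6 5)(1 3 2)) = -1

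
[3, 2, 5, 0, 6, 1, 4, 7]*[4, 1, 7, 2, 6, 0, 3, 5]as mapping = [0→2, 1→7, 2→0, 3→4, 4→3, 5→1, 6→6, 7→5]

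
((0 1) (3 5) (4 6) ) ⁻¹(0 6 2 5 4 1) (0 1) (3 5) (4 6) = (0 1 4 2 3 6) 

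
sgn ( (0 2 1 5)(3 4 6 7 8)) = -1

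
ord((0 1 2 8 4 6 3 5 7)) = 9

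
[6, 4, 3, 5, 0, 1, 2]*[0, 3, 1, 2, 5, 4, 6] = [6, 5, 2, 4, 0, 3, 1]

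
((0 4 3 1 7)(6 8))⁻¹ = (0 7 1 3 4)(6 8)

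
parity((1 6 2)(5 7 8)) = even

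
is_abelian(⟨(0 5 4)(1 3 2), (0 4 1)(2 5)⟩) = no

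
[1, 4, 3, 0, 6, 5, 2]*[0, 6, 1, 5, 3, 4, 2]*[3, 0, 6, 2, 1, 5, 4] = [4, 2, 5, 3, 6, 1, 0]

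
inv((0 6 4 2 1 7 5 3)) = (0 3 5 7 1 2 4 6)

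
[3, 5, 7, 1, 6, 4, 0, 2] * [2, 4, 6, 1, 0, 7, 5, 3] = [1, 7, 3, 4, 5, 0, 2, 6]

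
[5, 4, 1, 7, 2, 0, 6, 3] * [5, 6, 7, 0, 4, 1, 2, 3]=[1, 4, 6, 3, 7, 5, 2, 0]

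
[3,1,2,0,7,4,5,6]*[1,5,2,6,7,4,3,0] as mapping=[0→6,1→5,2→2,3→1,4→0,5→7,6→4,7→3] 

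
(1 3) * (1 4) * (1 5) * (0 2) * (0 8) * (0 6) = (0 2 8 6)(1 3 4 5)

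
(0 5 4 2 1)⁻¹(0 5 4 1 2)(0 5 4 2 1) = (0 1 5 4 2)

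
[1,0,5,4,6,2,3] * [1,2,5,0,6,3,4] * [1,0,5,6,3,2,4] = [5,0,6,4,3,2,1]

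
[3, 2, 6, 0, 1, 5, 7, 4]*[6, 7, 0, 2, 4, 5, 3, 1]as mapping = [0→2, 1→0, 2→3, 3→6, 4→7, 5→5, 6→1, 7→4]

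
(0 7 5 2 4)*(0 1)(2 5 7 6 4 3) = (0 6 4 1)(2 3)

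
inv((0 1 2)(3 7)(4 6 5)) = (0 2 1)(3 7)(4 5 6)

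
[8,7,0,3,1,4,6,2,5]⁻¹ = [2,4,7,3,5,8,6,1,0]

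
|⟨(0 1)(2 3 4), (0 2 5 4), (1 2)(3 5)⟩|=720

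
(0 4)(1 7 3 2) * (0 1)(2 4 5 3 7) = (0 5 3 4 1 2)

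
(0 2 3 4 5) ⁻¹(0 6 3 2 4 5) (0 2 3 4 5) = (0 2 6 4 3 5) 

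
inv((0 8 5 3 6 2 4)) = (0 4 2 6 3 5 8)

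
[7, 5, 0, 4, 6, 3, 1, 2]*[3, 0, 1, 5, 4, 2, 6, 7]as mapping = [0→7, 1→2, 2→3, 3→4, 4→6, 5→5, 6→0, 7→1]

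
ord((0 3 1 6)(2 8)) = 4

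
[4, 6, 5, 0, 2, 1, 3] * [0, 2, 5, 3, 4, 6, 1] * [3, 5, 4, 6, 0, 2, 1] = [0, 5, 1, 3, 2, 4, 6]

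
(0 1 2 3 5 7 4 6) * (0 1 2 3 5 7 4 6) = (0 2 5 4)(1 3 7 6)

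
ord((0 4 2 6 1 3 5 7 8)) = 9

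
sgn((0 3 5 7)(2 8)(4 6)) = -1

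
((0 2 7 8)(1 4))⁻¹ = (0 8 7 2)(1 4)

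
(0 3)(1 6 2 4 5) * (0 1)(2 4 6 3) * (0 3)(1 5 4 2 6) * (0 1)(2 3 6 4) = (0 4 2)(3 5 6)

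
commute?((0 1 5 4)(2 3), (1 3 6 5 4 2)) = no:(0 1 5 4)(2 3)*(1 3 6 5 4 2) = (0 3 1 4)(2 6 5), (1 3 6 5 4 2)*(0 1 5 4)(2 3) = (0 1 2 5)(3 6 4)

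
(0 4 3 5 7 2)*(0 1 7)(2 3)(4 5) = (0 5)(1 7 3 4 2)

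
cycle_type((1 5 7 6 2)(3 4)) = 2.5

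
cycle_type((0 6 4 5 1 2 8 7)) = 8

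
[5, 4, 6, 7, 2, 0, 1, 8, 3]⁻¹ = [5, 6, 4, 8, 1, 0, 2, 3, 7]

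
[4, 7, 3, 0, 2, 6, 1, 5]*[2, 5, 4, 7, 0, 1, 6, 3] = [0, 3, 7, 2, 4, 6, 5, 1]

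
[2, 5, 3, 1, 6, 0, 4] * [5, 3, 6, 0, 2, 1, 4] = [6, 1, 0, 3, 4, 5, 2]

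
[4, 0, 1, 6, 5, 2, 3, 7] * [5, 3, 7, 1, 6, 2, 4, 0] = [6, 5, 3, 4, 2, 7, 1, 0]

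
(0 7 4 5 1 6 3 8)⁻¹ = (0 8 3 6 1 5 4 7)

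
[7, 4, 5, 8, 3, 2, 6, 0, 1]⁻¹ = [7, 8, 5, 4, 1, 2, 6, 0, 3]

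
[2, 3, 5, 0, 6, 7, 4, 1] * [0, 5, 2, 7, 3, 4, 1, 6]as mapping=[0→2, 1→7, 2→4, 3→0, 4→1, 5→6, 6→3, 7→5]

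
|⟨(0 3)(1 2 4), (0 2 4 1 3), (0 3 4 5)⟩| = 720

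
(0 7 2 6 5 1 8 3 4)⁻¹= (0 4 3 8 1 5 6 2 7)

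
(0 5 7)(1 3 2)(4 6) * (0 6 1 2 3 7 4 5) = (1 7 6 5 4)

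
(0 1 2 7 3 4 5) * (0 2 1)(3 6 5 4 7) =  (2 3 7 6 5)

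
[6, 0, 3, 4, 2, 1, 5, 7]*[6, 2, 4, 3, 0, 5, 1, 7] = [1, 6, 3, 0, 4, 2, 5, 7]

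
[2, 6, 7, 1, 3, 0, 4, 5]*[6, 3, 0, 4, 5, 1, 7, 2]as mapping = [0→0, 1→7, 2→2, 3→3, 4→4, 5→6, 6→5, 7→1]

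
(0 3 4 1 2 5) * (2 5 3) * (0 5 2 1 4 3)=(0 1 2)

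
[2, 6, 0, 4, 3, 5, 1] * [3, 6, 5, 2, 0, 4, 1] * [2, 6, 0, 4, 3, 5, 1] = [5, 6, 4, 2, 0, 3, 1]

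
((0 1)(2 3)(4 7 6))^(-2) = (4 7 6)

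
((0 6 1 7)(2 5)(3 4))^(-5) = (0 7 1 6)(2 5)(3 4)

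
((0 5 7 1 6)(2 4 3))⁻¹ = (0 6 1 7 5)(2 3 4)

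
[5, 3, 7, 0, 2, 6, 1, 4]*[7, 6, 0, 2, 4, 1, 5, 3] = [1, 2, 3, 7, 0, 5, 6, 4]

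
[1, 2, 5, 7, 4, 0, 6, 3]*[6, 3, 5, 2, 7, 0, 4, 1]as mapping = [0→3, 1→5, 2→0, 3→1, 4→7, 5→6, 6→4, 7→2]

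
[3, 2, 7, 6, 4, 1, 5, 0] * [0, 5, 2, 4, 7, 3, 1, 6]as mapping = [0→4, 1→2, 2→6, 3→1, 4→7, 5→5, 6→3, 7→0]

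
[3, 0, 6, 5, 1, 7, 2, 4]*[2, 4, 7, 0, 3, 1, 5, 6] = [0, 2, 5, 1, 4, 6, 7, 3]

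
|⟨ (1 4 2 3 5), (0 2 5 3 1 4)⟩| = 720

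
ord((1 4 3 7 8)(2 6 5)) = 15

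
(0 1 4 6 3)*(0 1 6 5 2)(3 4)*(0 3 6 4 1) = (0 4 5 2 3)(1 6)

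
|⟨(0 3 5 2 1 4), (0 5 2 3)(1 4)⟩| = 720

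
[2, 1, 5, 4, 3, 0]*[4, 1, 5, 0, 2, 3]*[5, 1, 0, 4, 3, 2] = [2, 1, 4, 0, 5, 3]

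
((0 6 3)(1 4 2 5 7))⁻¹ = (0 3 6)(1 7 5 2 4)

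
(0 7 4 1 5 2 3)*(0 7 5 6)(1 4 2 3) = (0 5 3 7 2 1 6)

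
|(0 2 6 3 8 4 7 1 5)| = 9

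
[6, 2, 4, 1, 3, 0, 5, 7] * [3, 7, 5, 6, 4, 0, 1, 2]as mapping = [0→1, 1→5, 2→4, 3→7, 4→6, 5→3, 6→0, 7→2]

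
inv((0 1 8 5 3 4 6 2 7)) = (0 7 2 6 4 3 5 8 1)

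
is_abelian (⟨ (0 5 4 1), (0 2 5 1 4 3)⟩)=no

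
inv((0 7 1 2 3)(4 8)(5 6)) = (0 3 2 1 7)(4 8)(5 6)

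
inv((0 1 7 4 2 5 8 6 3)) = (0 3 6 8 5 2 4 7 1)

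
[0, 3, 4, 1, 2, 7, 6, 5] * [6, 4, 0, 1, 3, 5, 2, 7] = [6, 1, 3, 4, 0, 7, 2, 5] 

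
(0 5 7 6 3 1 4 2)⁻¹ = (0 2 4 1 3 6 7 5)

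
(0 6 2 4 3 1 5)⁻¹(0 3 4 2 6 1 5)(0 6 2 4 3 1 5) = (0 6 1 3 4 2 5)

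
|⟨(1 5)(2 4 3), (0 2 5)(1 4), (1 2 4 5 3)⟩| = 720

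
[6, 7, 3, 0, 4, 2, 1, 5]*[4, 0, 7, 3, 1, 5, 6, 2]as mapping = [0→6, 1→2, 2→3, 3→4, 4→1, 5→7, 6→0, 7→5]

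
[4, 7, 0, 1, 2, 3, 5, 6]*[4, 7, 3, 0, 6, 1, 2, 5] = [6, 5, 4, 7, 3, 0, 1, 2]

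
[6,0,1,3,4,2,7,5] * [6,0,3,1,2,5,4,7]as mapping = [0→4,1→6,2→0,3→1,4→2,5→3,6→7,7→5]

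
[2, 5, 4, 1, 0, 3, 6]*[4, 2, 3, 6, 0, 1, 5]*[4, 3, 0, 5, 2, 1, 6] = [5, 3, 4, 0, 2, 6, 1]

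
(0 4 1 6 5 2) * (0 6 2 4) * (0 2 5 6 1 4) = (0 2 1 5)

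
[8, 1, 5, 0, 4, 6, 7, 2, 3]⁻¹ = [3, 1, 7, 8, 4, 2, 5, 6, 0]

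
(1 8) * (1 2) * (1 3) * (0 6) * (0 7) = (0 6 7)(1 8 2 3)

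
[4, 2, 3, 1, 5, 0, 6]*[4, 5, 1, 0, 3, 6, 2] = [3, 1, 0, 5, 6, 4, 2] 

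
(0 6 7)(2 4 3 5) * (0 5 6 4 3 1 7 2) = (0 4 1 7 5)(2 3 6)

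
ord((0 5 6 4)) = 4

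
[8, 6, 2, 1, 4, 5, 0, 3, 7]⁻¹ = [6, 3, 2, 7, 4, 5, 1, 8, 0]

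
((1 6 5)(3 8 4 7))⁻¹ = (1 5 6)(3 7 4 8)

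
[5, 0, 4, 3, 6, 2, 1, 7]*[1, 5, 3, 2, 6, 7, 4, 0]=[7, 1, 6, 2, 4, 3, 5, 0] 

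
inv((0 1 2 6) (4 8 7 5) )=(0 6 2 1) (4 5 7 8) 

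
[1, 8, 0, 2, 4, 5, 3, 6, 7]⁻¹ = [2, 0, 3, 6, 4, 5, 7, 8, 1]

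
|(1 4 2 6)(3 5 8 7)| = 4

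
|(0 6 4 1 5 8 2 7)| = 8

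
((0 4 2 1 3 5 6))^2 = (0 2 3 6 4 1 5)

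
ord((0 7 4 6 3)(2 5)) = 10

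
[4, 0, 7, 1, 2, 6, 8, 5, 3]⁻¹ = [1, 3, 4, 8, 0, 7, 5, 2, 6]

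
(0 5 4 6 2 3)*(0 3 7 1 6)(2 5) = (0 2 7 1 6 5 4)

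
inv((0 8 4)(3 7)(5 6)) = (0 4 8)(3 7)(5 6)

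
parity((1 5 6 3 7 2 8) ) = even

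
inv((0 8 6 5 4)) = (0 4 5 6 8)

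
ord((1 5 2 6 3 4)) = 6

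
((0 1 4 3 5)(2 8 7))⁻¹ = (0 5 3 4 1)(2 7 8)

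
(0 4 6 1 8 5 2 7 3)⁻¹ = (0 3 7 2 5 8 1 6 4)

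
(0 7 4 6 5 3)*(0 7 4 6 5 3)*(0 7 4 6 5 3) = (0 6)(3 4)(5 7)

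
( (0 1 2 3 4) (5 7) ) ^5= (5 7) 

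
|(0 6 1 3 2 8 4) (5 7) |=14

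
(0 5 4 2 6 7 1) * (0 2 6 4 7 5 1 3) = (0 1 2 4 6 5 7 3)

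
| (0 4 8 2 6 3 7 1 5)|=9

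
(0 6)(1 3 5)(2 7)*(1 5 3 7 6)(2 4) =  (0 1 7 4 2 6)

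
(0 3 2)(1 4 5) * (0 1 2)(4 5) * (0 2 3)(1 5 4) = (1 4)(2 5 3)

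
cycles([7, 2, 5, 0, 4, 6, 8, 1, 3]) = (0 7 1 2 5 6 8 3)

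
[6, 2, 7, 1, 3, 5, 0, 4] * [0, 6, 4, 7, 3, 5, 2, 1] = [2, 4, 1, 6, 7, 5, 0, 3]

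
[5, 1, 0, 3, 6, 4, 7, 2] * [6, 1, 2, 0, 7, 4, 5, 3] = [4, 1, 6, 0, 5, 7, 3, 2]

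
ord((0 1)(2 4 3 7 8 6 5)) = 14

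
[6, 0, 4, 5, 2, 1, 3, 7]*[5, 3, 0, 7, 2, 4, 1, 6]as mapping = [0→1, 1→5, 2→2, 3→4, 4→0, 5→3, 6→7, 7→6]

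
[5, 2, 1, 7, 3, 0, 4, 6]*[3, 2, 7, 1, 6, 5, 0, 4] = [5, 7, 2, 4, 1, 3, 6, 0]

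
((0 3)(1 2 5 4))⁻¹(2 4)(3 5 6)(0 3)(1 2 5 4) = (0 4 6)(1 5)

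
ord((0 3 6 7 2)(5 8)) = 10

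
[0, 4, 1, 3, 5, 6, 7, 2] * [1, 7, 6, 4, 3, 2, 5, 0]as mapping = [0→1, 1→3, 2→7, 3→4, 4→2, 5→5, 6→0, 7→6]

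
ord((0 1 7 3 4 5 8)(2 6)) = 14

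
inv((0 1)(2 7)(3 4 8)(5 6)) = (0 1)(2 7)(3 8 4)(5 6)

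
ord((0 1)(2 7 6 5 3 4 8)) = 14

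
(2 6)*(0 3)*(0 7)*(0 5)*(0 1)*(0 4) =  (0 3 7 5 1 4)(2 6)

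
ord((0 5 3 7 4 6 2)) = 7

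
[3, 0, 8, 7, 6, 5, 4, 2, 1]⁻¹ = [1, 8, 7, 0, 6, 5, 4, 3, 2]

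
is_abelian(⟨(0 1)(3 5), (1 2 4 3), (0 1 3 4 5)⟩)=no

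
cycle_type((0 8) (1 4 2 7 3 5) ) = 2.6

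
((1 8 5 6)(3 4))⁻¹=(1 6 5 8)(3 4)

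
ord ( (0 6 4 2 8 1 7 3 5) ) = 9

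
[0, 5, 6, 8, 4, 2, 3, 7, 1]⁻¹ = [0, 8, 5, 6, 4, 1, 2, 7, 3]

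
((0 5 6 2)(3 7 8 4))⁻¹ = (0 2 6 5)(3 4 8 7)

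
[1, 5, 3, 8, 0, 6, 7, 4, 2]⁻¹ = [4, 0, 8, 2, 7, 1, 5, 6, 3]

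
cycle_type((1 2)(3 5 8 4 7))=2.5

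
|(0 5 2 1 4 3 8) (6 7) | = 14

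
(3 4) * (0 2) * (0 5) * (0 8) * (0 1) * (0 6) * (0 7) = (0 2 5 8 1 6 7)(3 4)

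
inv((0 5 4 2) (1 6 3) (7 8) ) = (0 2 4 5) (1 3 6) (7 8) 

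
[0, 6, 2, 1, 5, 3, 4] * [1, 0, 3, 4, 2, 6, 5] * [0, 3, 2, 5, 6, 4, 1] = [3, 4, 5, 0, 1, 6, 2]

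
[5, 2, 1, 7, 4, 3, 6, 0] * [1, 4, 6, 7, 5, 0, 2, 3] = [0, 6, 4, 3, 5, 7, 2, 1]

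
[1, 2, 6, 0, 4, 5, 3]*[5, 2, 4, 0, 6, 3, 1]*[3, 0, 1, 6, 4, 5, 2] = [1, 4, 0, 5, 2, 6, 3]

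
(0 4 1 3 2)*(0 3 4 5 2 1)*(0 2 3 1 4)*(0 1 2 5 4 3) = (0 4 5)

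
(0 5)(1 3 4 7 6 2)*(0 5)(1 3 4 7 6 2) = (1 4 6)(2 3 7)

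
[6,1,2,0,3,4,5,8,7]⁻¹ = [3,1,2,4,5,6,0,8,7]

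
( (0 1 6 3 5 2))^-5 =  (0 1 6 3 5 2)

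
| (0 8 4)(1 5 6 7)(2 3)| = 12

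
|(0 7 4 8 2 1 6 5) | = 8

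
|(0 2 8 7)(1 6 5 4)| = 4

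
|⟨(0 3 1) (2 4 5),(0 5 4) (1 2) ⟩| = 720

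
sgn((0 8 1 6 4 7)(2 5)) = 1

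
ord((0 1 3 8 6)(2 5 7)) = 15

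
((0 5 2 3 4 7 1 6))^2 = (0 2 4 1)(3 7 6 5)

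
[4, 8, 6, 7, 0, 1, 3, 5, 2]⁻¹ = [4, 5, 8, 6, 0, 7, 2, 3, 1]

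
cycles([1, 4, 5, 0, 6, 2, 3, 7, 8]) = (0 1 4 6 3)(2 5)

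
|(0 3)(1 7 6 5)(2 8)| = 4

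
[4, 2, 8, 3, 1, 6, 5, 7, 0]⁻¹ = [8, 4, 1, 3, 0, 6, 5, 7, 2]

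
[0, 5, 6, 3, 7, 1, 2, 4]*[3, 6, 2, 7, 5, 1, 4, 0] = [3, 1, 4, 7, 0, 6, 2, 5]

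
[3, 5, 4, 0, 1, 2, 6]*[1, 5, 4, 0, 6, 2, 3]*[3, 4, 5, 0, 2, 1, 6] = [3, 5, 6, 4, 1, 2, 0]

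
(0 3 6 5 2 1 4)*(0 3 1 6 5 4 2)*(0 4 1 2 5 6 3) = (0 2 3 6 1 5 4)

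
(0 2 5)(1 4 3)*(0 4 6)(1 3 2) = (0 1 6)(2 5 4)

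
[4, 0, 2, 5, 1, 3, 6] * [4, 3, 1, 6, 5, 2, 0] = [5, 4, 1, 2, 3, 6, 0]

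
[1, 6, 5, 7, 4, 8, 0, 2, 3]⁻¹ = [6, 0, 7, 8, 4, 2, 1, 3, 5]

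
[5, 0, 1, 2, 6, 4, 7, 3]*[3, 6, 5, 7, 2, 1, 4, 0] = [1, 3, 6, 5, 4, 2, 0, 7]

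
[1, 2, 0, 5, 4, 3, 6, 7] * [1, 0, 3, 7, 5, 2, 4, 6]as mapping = [0→0, 1→3, 2→1, 3→2, 4→5, 5→7, 6→4, 7→6]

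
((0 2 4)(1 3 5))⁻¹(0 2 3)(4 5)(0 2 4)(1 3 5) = (0 1)(2 4 5)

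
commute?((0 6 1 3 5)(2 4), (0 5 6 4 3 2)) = no:(0 6 1 3 5)(2 4) * (0 5 6 4 3 2) = (0 4)(1 2 3 6), (0 5 6 4 3 2) * (0 6 1 3 5)(2 4) = (1 3 4 5)(2 6)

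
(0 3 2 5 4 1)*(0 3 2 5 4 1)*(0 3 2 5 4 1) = (0 5)(1 2)(3 4)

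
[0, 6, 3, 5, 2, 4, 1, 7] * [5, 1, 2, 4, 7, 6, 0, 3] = [5, 0, 4, 6, 2, 7, 1, 3]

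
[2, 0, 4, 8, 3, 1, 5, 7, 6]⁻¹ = [1, 5, 0, 4, 2, 6, 8, 7, 3]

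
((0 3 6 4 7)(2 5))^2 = (0 6 7 3 4)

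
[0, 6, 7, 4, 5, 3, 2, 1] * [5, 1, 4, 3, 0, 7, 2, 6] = [5, 2, 6, 0, 7, 3, 4, 1]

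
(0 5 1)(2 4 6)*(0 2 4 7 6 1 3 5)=(1 2 7 6 4)(3 5)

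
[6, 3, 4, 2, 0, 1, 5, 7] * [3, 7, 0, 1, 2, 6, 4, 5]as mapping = [0→4, 1→1, 2→2, 3→0, 4→3, 5→7, 6→6, 7→5]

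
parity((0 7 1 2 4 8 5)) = even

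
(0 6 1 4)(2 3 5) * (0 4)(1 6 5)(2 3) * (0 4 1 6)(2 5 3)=(0 3 6)(1 4)(2 5)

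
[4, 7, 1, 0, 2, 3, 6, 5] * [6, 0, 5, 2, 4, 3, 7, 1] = [4, 1, 0, 6, 5, 2, 7, 3]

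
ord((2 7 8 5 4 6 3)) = 7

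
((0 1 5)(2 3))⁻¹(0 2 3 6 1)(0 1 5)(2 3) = (1 3 2 6 5)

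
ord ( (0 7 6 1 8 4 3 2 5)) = 9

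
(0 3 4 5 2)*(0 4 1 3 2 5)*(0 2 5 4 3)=(0 5 4 2 3 1)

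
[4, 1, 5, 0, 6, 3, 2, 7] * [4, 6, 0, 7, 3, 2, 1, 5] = [3, 6, 2, 4, 1, 7, 0, 5]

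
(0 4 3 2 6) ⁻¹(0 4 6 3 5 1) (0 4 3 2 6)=(0 2 5 1 4 3) 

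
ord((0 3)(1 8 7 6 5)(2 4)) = 10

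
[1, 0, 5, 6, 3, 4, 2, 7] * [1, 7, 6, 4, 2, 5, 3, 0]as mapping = [0→7, 1→1, 2→5, 3→3, 4→4, 5→2, 6→6, 7→0]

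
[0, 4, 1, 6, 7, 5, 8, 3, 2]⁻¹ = [0, 2, 8, 7, 1, 5, 3, 4, 6]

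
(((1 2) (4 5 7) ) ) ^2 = (4 7 5) 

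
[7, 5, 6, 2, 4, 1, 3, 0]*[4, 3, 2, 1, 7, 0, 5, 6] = [6, 0, 5, 2, 7, 3, 1, 4]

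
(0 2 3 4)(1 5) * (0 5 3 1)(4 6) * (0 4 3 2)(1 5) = (1 2 5 4)(3 6)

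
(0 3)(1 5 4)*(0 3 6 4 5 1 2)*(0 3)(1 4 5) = (0 6 5 1 4 2 3)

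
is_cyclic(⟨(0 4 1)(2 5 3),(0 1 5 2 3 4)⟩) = no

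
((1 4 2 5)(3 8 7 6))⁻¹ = (1 5 2 4)(3 6 7 8)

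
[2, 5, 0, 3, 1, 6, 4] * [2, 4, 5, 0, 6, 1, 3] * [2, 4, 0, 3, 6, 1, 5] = [1, 4, 0, 2, 6, 3, 5]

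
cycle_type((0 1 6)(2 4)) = 2.3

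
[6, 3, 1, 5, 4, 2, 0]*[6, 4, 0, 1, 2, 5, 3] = [3, 1, 4, 5, 2, 0, 6]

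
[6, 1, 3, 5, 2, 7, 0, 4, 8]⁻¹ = [6, 1, 4, 2, 7, 3, 0, 5, 8]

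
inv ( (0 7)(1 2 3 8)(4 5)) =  (0 7)(1 8 3 2)(4 5)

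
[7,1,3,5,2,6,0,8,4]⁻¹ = [6,1,4,2,8,3,5,0,7]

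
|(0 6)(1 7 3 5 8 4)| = 6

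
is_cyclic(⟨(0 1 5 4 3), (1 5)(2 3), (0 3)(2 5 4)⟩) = no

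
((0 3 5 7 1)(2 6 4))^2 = (0 5 1 3 7)(2 4 6)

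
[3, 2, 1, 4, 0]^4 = [3, 1, 2, 4, 0]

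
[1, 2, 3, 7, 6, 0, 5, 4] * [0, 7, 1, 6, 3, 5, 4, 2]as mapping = [0→7, 1→1, 2→6, 3→2, 4→4, 5→0, 6→5, 7→3]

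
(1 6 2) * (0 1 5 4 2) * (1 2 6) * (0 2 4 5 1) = (0 4 6 2 1)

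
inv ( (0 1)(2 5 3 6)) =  (0 1)(2 6 3 5)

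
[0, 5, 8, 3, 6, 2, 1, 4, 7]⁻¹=[0, 6, 5, 3, 7, 1, 4, 8, 2]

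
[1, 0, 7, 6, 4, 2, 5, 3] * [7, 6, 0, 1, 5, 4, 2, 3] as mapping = [0→6, 1→7, 2→3, 3→2, 4→5, 5→0, 6→4, 7→1] 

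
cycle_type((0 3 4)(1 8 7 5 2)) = 3.5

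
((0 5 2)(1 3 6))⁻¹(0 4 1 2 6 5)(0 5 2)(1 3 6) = (0 1 2 5 4 3)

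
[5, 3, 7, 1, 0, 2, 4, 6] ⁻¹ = [4, 3, 5, 1, 6, 0, 7, 2] 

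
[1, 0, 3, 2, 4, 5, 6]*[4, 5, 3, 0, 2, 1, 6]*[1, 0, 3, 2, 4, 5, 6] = [5, 4, 1, 2, 3, 0, 6]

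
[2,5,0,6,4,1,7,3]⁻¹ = [2,5,0,7,4,1,3,6]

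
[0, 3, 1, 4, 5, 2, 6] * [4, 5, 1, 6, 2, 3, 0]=[4, 6, 5, 2, 3, 1, 0] 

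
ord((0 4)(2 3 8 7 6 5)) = 6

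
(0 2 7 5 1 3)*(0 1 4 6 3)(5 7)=(0 2 5 4 6 3 1)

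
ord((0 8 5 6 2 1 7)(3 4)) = 14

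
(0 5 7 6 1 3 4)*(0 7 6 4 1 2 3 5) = (1 5 6 2 3)(4 7)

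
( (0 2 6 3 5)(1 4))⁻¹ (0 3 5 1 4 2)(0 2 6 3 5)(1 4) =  (0 4 1 6 2 5)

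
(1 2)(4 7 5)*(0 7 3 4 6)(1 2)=(0 7 5 6)(3 4)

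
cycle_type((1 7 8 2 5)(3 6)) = 2.5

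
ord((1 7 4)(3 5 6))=3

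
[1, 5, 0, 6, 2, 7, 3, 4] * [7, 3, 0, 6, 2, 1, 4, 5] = [3, 1, 7, 4, 0, 5, 6, 2]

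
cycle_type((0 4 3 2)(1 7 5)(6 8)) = 2.3.4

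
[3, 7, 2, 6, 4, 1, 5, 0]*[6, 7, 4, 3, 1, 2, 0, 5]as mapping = [0→3, 1→5, 2→4, 3→0, 4→1, 5→7, 6→2, 7→6]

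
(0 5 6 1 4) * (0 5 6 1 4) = (0 6 4 5 1) 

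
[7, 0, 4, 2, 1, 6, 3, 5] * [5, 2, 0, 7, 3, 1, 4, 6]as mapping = [0→6, 1→5, 2→3, 3→0, 4→2, 5→4, 6→7, 7→1]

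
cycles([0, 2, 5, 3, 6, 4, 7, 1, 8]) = (1 2 5 4 6 7)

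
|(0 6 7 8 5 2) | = 6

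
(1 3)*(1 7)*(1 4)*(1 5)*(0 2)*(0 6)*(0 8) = (0 2 6 8)(1 3 7 4 5)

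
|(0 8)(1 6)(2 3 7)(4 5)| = 6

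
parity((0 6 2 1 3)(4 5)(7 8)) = even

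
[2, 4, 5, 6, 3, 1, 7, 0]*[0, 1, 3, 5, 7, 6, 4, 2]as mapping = [0→3, 1→7, 2→6, 3→4, 4→5, 5→1, 6→2, 7→0]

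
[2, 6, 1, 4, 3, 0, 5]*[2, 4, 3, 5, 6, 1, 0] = [3, 0, 4, 6, 5, 2, 1]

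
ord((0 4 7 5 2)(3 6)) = 10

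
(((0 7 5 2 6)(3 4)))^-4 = (0 7 5 2 6)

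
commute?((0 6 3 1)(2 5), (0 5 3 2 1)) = no:(0 6 3 1)(2 5) * (0 5 3 2 1) = (0 6 2 3)(1 5), (0 5 3 2 1) * (0 6 3 1)(2 5) = (0 2)(1 6 3 5)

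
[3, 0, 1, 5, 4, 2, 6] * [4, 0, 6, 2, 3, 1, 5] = [2, 4, 0, 1, 3, 6, 5]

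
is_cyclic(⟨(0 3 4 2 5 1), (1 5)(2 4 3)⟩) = no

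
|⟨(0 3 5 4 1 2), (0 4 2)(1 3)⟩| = 720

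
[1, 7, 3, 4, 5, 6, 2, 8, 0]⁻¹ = [8, 0, 6, 2, 3, 4, 5, 1, 7]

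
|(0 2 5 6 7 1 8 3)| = 8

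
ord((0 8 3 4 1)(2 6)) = 10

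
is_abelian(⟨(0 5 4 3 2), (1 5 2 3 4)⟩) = no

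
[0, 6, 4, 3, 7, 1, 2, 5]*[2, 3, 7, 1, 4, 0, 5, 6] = [2, 5, 4, 1, 6, 3, 7, 0]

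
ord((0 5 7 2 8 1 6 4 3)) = 9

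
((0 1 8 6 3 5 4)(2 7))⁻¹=(0 4 5 3 6 8 1)(2 7)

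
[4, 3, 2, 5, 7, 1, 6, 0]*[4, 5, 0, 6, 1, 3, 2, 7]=[1, 6, 0, 3, 7, 5, 2, 4] 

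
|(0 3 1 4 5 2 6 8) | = 8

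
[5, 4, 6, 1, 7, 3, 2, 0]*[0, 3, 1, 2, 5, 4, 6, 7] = [4, 5, 6, 3, 7, 2, 1, 0]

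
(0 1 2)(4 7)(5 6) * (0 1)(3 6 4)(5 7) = (1 2)(3 6 7)(4 5)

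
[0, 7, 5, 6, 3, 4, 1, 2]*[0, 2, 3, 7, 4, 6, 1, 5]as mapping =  [0→0, 1→5, 2→6, 3→1, 4→7, 5→4, 6→2, 7→3]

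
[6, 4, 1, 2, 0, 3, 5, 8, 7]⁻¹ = [4, 2, 3, 5, 1, 6, 0, 8, 7]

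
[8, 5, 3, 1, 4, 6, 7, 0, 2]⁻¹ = [7, 3, 8, 2, 4, 1, 5, 6, 0]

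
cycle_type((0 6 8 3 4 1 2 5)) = 8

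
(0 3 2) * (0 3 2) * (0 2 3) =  (0 3 2)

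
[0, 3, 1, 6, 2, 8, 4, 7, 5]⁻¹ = [0, 2, 4, 1, 6, 8, 3, 7, 5]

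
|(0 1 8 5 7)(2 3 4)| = 15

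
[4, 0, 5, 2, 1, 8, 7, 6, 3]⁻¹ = [1, 4, 3, 8, 0, 2, 7, 6, 5]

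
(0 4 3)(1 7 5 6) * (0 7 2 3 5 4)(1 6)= (1 2 3 7 4 5)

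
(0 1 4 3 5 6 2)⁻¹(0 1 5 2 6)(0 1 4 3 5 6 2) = (0 2 1 4 6)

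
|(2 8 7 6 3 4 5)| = 7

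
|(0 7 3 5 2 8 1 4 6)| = 9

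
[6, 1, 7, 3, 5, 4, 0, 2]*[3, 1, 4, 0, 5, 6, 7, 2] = [7, 1, 2, 0, 6, 5, 3, 4]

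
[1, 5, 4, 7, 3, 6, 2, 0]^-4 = [2, 4, 0, 5, 1, 3, 7, 6]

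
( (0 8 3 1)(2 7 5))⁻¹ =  (0 1 3 8)(2 5 7)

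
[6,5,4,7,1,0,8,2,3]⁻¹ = [5,4,7,8,2,1,0,3,6]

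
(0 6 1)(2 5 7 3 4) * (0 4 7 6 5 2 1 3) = (0 5 6 3 7)(1 4)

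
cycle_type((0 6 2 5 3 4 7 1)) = 8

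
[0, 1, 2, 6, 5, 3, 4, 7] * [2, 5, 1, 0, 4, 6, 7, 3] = [2, 5, 1, 7, 6, 0, 4, 3]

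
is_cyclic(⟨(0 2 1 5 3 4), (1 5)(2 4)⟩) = no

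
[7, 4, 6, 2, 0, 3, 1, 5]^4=[2, 5, 0, 4, 3, 1, 7, 6]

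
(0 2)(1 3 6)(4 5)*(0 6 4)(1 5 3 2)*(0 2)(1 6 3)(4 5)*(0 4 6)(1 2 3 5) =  (1 4 2 5 3)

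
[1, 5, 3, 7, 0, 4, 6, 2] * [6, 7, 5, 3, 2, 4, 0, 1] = [7, 4, 3, 1, 6, 2, 0, 5]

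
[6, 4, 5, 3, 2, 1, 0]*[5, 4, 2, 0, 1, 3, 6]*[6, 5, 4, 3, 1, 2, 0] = [0, 5, 3, 6, 4, 1, 2]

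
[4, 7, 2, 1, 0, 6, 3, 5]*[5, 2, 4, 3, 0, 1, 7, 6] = [0, 6, 4, 2, 5, 7, 3, 1]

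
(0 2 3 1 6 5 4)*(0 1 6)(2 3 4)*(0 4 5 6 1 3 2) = (0 2 5)(1 4 3)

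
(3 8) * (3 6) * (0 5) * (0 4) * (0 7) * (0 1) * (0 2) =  (0 5 4 7 1 2) (3 8 6) 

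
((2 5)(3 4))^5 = (2 5)(3 4)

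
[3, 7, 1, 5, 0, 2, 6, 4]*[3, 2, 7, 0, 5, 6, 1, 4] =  [0, 4, 2, 6, 3, 7, 1, 5]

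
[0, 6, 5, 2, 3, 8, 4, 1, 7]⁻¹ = [0, 7, 3, 4, 6, 2, 1, 8, 5]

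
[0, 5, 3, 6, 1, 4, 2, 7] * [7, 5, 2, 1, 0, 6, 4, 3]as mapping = [0→7, 1→6, 2→1, 3→4, 4→5, 5→0, 6→2, 7→3]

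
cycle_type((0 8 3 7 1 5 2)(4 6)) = 2.7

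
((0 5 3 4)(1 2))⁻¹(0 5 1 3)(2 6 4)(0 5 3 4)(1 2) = (0 1 6)(2 4 5 3)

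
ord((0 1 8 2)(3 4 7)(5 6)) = 12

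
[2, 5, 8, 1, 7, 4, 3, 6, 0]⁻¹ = [8, 3, 0, 6, 5, 1, 7, 4, 2]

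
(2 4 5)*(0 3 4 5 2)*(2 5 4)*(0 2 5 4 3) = (2 3 5)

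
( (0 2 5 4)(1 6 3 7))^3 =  (0 4 5 2)(1 7 3 6)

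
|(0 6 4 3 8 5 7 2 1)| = 9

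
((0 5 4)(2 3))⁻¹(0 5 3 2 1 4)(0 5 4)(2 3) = (0 5 4 2 3 1)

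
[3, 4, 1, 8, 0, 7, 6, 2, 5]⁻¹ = [4, 2, 7, 0, 1, 8, 6, 5, 3]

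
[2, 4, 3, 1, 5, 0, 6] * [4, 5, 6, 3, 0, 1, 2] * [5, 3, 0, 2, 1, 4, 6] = [6, 5, 2, 4, 3, 1, 0]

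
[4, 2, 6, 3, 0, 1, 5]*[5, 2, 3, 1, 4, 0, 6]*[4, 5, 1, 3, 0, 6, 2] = [0, 3, 2, 5, 6, 1, 4]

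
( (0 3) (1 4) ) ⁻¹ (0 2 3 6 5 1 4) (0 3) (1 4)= (0 6 5 4 1 3 2) 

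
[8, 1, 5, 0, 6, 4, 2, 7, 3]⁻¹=[3, 1, 6, 8, 5, 2, 4, 7, 0]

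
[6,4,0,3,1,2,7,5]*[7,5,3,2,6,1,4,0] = [4,6,7,2,5,3,0,1]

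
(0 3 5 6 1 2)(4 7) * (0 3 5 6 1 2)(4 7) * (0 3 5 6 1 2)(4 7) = (0 6)(1 3)(2 5)(4 7)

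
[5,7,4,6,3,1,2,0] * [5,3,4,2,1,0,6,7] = [0,7,1,6,2,3,4,5]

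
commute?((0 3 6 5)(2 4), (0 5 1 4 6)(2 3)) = no:(0 3 6 5)(2 4) * (0 5 1 4 6)(2 3) = (0 2 6 1 4 3), (0 5 1 4 6)(2 3) * (0 3 6 5)(2 4) = (1 2 6 3 4 5)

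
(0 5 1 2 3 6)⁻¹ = (0 6 3 2 1 5)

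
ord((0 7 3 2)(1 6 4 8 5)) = 20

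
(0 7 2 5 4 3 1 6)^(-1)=(0 6 1 3 4 5 2 7)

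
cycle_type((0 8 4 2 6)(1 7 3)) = 3.5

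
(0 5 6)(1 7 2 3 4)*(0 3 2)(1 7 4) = (0 5 6 3 1 4 7)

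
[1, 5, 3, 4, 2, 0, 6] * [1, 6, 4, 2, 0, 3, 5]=[6, 3, 2, 0, 4, 1, 5]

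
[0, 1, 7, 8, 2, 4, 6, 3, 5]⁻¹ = [0, 1, 4, 7, 5, 8, 6, 2, 3]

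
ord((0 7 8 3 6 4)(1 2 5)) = 6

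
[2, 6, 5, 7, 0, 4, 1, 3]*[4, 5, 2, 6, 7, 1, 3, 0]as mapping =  [0→2, 1→3, 2→1, 3→0, 4→4, 5→7, 6→5, 7→6]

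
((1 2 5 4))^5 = (1 2 5 4)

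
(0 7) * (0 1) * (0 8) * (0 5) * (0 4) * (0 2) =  (0 7 1 8 5 4 2)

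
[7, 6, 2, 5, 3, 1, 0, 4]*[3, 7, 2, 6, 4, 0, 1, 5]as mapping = [0→5, 1→1, 2→2, 3→0, 4→6, 5→7, 6→3, 7→4]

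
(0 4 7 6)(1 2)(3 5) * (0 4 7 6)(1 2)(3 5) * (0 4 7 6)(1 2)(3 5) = (0 6 7 4)(1 2)(3 5)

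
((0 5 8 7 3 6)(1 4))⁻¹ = (0 6 3 7 8 5)(1 4)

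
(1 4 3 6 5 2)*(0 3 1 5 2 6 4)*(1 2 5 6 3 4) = (0 4 2 6 5 3 1)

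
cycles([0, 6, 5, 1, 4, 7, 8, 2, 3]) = (1 6 8 3)(2 5 7)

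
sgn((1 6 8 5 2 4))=-1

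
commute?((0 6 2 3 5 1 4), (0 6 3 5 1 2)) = no:(0 6 2 3 5 1 4) * (0 6 3 5 1 2) = (0 3 1 4 6)(2 5), (0 6 3 5 1 2) * (0 6 2 3 5 1 4) = (0 2 6 5 4)(1 3)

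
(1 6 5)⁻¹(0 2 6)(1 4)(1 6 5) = (0 2 5)(4 6)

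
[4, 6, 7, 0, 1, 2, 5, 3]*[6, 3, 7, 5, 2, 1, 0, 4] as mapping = [0→2, 1→0, 2→4, 3→6, 4→3, 5→7, 6→1, 7→5] 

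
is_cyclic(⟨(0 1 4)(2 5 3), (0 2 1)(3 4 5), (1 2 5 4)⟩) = no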